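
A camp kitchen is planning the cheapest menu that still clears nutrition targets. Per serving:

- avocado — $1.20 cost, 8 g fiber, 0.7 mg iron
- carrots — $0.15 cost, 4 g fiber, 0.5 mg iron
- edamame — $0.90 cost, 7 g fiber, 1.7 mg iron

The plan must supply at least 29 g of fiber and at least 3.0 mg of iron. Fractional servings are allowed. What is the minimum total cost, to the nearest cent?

$1.09

avocado only: max(29/8, 3.0/0.7) = 4.286 servings → $5.14.
carrots only: max(29/4, 3.0/0.5) = 7.25 servings → $1.09.
edamame only: max(29/7, 3.0/1.7) = 4.143 servings → $3.73.
avocado + carrots with both tight: 2.083 servings and 3.083 servings → $2.96.
avocado + edamame with both tight: 3.253 servings and 0.4253 servings → $4.29.
carrots + edamame: the both-tight solution has a negative serving — not a feasible corner.
The minimum over all feasible corners is $1.09.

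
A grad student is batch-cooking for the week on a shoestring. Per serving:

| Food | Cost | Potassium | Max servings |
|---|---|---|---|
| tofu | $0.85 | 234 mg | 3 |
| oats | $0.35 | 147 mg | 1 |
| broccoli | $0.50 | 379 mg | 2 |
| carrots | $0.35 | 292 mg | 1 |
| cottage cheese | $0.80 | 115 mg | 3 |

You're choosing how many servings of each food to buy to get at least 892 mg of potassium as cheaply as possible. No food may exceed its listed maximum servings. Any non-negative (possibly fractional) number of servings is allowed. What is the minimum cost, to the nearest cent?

Cost per mg of potassium: carrots $0.0012, broccoli $0.0013, oats $0.0024, tofu $0.0036, cottage cheese $0.0070.
Take 1 serving of carrots: +292.0 mg potassium for $0.35 (total $0.35, still need 600.0 mg).
Take 1.583 servings of broccoli: +600.0 mg potassium for $0.79 (total $1.14, still need 0.0 mg).
Filling from the cheapest source first is optimal under one linear minimum: $1.14.

$1.14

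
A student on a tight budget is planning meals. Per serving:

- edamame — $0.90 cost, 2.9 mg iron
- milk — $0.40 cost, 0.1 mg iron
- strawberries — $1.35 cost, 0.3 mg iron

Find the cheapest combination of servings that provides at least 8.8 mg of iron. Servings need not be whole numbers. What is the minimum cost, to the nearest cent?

Cost per mg of iron: edamame $0.3103, milk $4.0000, strawberries $4.5000.
With no serving limits, use only edamame: 8.8 mg / 2.9 mg = 3.034 servings × $0.90 = $2.73.

$2.73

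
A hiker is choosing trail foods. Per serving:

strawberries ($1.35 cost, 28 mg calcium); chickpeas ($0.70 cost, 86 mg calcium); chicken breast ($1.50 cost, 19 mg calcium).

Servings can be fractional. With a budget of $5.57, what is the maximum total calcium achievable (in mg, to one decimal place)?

Calcium per dollar: chickpeas 122.9, strawberries 20.74, chicken breast 12.67.
With no serving limits, spend the whole cost allowance on chickpeas: $5.57 / $0.70 × 86 mg = 684.3 mg.

684.3 mg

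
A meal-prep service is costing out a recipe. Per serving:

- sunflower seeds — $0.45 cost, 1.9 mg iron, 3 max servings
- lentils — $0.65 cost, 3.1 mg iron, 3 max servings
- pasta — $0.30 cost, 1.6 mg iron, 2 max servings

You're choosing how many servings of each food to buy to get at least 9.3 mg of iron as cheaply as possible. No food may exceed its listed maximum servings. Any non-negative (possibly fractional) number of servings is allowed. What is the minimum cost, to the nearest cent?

Cost per mg of iron: pasta $0.1875, lentils $0.2097, sunflower seeds $0.2368.
Take 2 servings of pasta: +3.2 mg iron for $0.60 (total $0.60, still need 6.1 mg).
Take 1.968 servings of lentils: +6.1 mg iron for $1.28 (total $1.88, still need 0.0 mg).
Filling from the cheapest source first is optimal under one linear minimum: $1.88.

$1.88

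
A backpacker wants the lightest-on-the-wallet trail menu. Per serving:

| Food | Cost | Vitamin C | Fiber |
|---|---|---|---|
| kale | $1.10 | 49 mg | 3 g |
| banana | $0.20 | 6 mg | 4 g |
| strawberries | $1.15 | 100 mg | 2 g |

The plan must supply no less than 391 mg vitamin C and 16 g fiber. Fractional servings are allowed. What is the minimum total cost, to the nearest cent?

A basic optimal solution has at most two foods positive. Try each food alone and each pair with both targets met exactly.
kale only: max(391/49, 16/3) = 7.98 servings → $8.78.
banana only: max(391/6, 16/4) = 65.17 servings → $13.03.
strawberries only: max(391/100, 16/2) = 8 servings → $9.20.
kale + banana with both targets exact would need a negative amount; discard.
kale + strawberries with both tight: 4.05 servings and 1.926 servings → $6.67.
banana + strawberries with both tight: 2.108 servings and 3.784 servings → $4.77.
Cheapest feasible corner: $4.77.

$4.77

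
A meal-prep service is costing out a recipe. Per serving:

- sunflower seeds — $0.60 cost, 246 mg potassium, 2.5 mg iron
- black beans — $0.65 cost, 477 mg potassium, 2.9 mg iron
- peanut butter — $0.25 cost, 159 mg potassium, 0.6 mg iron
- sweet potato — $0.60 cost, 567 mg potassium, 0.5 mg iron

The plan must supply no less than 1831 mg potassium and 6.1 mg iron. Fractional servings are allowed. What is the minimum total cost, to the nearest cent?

$2.20

A basic optimal solution has at most two foods positive. Try each food alone and each pair with both targets met exactly.
sunflower seeds only: max(1831/246, 6.1/2.5) = 7.443 servings → $4.47.
black beans only: max(1831/477, 6.1/2.9) = 3.839 servings → $2.50.
peanut butter only: max(1831/159, 6.1/0.6) = 11.52 servings → $2.88.
sweet potato only: max(1831/567, 6.1/0.5) = 12.2 servings → $7.32.
sunflower seeds + black beans: the both-tight solution has a negative serving — not a feasible corner.
sunflower seeds + peanut butter: intersection lies outside the first quadrant.
sunflower seeds + sweet potato with both tight: 1.965 servings and 2.377 servings → $2.60.
black beans + peanut butter: intersection lies outside the first quadrant.
black beans + sweet potato with both tight: 1.809 servings and 1.707 servings → $2.20.
peanut butter + sweet potato with both tight: 9.755 servings and 0.4937 servings → $2.74.
The minimum over all feasible corners is $2.20.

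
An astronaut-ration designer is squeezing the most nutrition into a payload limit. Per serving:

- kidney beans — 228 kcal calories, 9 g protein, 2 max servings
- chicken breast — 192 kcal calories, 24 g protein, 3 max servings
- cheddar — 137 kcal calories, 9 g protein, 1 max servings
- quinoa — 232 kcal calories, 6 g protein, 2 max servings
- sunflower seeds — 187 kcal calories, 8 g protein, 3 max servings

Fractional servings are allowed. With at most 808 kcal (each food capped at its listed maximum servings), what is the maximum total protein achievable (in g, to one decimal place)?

Protein per kcal: chicken breast 0.125, cheddar 0.06569, sunflower seeds 0.04278, kidney beans 0.03947, quinoa 0.02586.
Take 3 servings of chicken breast: uses 576 kcal, +72.0 g protein (running total 72.0 g).
Take 1 serving of cheddar: uses 137 kcal, +9.0 g protein (running total 81.0 g).
Take 0.508 servings of sunflower seeds: uses 95 kcal, +4.1 g protein (running total 85.1 g).
Filling greedily by protein-per-kcal is optimal for one linear limit, giving 85.1 g.

85.1 g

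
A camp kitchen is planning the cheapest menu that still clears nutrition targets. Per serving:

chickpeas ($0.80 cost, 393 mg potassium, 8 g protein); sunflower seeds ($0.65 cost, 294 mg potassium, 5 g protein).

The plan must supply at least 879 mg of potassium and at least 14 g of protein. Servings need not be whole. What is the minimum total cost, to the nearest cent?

$1.79

For a min-cost LP with two ≥-constraints, a basic feasible solution has at most two positive variables.
chickpeas only: max(879/393, 14/8) = 2.237 servings → $1.79.
sunflower seeds only: max(879/294, 14/5) = 2.99 servings → $1.94.
chickpeas + sunflower seeds: the both-tight solution has a negative serving — not a feasible corner.
So the least-cost plan costs $1.79.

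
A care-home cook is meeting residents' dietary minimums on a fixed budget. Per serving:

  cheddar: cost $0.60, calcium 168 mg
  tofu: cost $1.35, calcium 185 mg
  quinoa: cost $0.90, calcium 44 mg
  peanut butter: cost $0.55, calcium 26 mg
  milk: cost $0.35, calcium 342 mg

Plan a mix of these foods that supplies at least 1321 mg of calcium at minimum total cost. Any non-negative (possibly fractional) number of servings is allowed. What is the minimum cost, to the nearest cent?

$1.35

Cost per mg of calcium: milk $0.0010, cheddar $0.0036, tofu $0.0073, quinoa $0.0205, peanut butter $0.0212.
With no serving limits, use only milk: 1321 mg / 342 mg = 3.863 servings × $0.35 = $1.35.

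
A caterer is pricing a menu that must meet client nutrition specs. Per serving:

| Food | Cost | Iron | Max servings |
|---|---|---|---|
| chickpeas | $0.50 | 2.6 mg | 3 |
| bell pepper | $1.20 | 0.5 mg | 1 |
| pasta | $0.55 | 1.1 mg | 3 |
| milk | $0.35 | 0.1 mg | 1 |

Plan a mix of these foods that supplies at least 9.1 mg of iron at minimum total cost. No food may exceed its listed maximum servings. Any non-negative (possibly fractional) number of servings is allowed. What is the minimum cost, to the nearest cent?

$2.15

Cost per mg of iron: chickpeas $0.1923, pasta $0.5000, bell pepper $2.4000, milk $3.5000.
Take 3 servings of chickpeas: +7.8 mg iron for $1.50 (total $1.50, still need 1.3 mg).
Take 1.182 servings of pasta: +1.3 mg iron for $0.65 (total $2.15, still need 0.0 mg).
Greedy by cheapest-per-mg is optimal for a single linear constraint, so the minimum cost is $2.15.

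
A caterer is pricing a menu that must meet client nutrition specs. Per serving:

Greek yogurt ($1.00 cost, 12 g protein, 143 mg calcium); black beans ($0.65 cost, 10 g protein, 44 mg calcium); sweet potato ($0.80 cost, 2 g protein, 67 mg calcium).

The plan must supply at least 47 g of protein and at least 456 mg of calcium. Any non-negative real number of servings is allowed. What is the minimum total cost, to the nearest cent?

$3.66

Greek yogurt only: max(47/12, 456/143) = 3.917 servings → $3.92.
black beans only: max(47/10, 456/44) = 10.36 servings → $6.74.
sweet potato only: max(47/2, 456/67) = 23.5 servings → $18.80.
Greek yogurt + black beans with both tight: 2.763 servings and 1.385 servings → $3.66.
Greek yogurt + sweet potato with both targets exact would need a negative amount; discard.
black beans + sweet potato with both tight: 3.844 servings and 4.282 servings → $5.92.
Cheapest feasible corner: $3.66.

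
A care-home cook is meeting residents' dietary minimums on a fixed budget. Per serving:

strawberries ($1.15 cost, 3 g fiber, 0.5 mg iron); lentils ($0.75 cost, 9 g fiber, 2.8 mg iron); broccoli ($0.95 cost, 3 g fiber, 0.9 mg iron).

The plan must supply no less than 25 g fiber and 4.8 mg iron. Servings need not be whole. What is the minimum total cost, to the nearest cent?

strawberries only: max(25/3, 4.8/0.5) = 9.6 servings → $11.04.
lentils only: max(25/9, 4.8/2.8) = 2.778 servings → $2.08.
broccoli only: max(25/3, 4.8/0.9) = 8.333 servings → $7.92.
strawberries + lentils with both tight: 6.872 servings and 0.4872 servings → $8.27.
strawberries + broccoli with both tight: 6.75 servings and 1.583 servings → $9.27.
lentils + broccoli with both targets exact would need a negative amount; discard.
The minimum over all feasible corners is $2.08.

$2.08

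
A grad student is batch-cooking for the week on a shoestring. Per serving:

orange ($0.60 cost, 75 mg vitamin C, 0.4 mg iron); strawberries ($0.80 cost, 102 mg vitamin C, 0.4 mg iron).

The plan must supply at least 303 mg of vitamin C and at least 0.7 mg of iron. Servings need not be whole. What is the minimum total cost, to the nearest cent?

$2.38

This is a tiny linear program; its minimum lies at a vertex of the feasible set. List the vertices and price them.
orange only: max(303/75, 0.7/0.4) = 4.04 servings → $2.42.
strawberries only: max(303/102, 0.7/0.4) = 2.971 servings → $2.38.
orange + strawberries with both targets exact would need a negative amount; discard.
So the least-cost plan costs $2.38.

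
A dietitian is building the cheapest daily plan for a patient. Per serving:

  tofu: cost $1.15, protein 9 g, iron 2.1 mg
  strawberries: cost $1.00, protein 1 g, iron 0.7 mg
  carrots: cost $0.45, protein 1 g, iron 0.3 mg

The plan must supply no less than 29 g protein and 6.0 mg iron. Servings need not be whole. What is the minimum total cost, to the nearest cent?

For a min-cost LP with two ≥-constraints, a basic feasible solution has at most two positive variables.
tofu only: max(29/9, 6.0/2.1) = 3.222 servings → $3.71.
strawberries only: max(29/1, 6.0/0.7) = 29 servings → $29.00.
carrots only: max(29/1, 6.0/0.3) = 29 servings → $13.05.
tofu + strawberries with both targets exact would need a negative amount; discard.
tofu + carrots: intersection lies outside the first quadrant.
strawberries + carrots: intersection lies outside the first quadrant.
Cheapest feasible corner: $3.71.

$3.71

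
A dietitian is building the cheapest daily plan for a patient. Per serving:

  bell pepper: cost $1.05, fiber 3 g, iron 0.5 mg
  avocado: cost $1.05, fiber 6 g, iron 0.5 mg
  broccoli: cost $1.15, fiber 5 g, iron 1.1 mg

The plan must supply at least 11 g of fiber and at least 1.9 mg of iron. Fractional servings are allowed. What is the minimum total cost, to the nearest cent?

With two linear requirements the optimum uses one or two foods; enumerate the corners.
bell pepper only: max(11/3, 1.9/0.5) = 3.8 servings → $3.99.
avocado only: max(11/6, 1.9/0.5) = 3.8 servings → $3.99.
broccoli only: max(11/5, 1.9/1.1) = 2.2 servings → $2.53.
bell pepper + avocado with both targets exact would need a negative amount; discard.
bell pepper + broccoli with both tight: 3.25 servings and 0.25 servings → $3.70.
avocado + broccoli with both tight: 0.6341 servings and 1.439 servings → $2.32.
Cheapest feasible corner: $2.32.

$2.32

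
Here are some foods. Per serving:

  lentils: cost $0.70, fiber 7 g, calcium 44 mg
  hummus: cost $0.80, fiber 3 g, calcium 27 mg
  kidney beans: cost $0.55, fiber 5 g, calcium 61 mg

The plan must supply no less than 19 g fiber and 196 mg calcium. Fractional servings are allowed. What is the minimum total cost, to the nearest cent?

With two linear requirements the optimum uses one or two foods; enumerate the corners.
lentils only: max(19/7, 196/44) = 4.455 servings → $3.12.
hummus only: max(19/3, 196/27) = 7.259 servings → $5.81.
kidney beans only: max(19/5, 196/61) = 3.8 servings → $2.09.
lentils + hummus: intersection lies outside the first quadrant.
lentils + kidney beans with both tight: 0.8647 servings and 2.589 servings → $2.03.
hummus + kidney beans with both tight: 3.729 servings and 1.562 servings → $3.84.
The minimum over all feasible corners is $2.03.

$2.03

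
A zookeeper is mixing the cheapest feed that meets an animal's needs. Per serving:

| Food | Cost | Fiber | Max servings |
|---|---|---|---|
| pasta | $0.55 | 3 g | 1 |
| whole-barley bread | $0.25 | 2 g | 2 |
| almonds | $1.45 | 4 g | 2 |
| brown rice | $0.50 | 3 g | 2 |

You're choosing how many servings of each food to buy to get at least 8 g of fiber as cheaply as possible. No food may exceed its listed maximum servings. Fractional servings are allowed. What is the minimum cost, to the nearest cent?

$1.17

Cost per g of fiber: whole-barley bread $0.1250, brown rice $0.1667, pasta $0.1833, almonds $0.3625.
Take 2 servings of whole-barley bread: +4.0 g fiber for $0.50 (total $0.50, still need 4.0 g).
Take 1.333 servings of brown rice: +4.0 g fiber for $0.67 (total $1.17, still need 0.0 g).
Greedy by cheapest-per-g is optimal for a single linear constraint, so the minimum cost is $1.17.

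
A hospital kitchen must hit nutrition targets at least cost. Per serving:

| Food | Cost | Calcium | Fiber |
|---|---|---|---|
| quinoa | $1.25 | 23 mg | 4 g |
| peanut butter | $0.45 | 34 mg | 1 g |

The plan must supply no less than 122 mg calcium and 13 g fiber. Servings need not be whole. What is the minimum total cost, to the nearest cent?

$4.29

An LP optimum is at a vertex; with two nutrient constraints at most two foods are used. Check each candidate.
quinoa only: max(122/23, 13/4) = 5.304 servings → $6.63.
peanut butter only: max(122/34, 13/1) = 13 servings → $5.85.
quinoa + peanut butter with both tight: 2.832 servings and 1.673 servings → $4.29.
The minimum over all feasible corners is $4.29.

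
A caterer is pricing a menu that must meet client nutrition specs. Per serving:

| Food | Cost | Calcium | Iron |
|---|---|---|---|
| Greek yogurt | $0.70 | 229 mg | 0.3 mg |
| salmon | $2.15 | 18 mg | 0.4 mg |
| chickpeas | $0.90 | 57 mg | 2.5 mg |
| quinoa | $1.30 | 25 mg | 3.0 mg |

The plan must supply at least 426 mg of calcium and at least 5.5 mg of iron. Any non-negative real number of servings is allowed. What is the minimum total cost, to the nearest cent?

$2.78

Two binding constraints pin down two serving amounts, so the optimal mix uses at most two foods. The candidates are each food alone (scaled to the tighter of calcium/iron) and each pair with both constraints tight.
Greek yogurt only: max(426/229, 5.5/0.3) = 18.33 servings → $12.83.
salmon only: max(426/18, 5.5/0.4) = 23.67 servings → $50.88.
chickpeas only: max(426/57, 5.5/2.5) = 7.474 servings → $6.73.
quinoa only: max(426/25, 5.5/3.0) = 17.04 servings → $22.15.
Greek yogurt + salmon with both tight: 0.8283 servings and 13.13 servings → $28.81.
Greek yogurt + chickpeas with both tight: 1.353 servings and 2.038 servings → $2.78.
Greek yogurt + quinoa with both tight: 1.678 servings and 1.665 servings → $3.34.
salmon + chickpeas: intersection lies outside the first quadrant.
salmon + quinoa: the both-tight solution has a negative serving — not a feasible corner.
chickpeas + quinoa: intersection lies outside the first quadrant.
The minimum over all feasible corners is $2.78.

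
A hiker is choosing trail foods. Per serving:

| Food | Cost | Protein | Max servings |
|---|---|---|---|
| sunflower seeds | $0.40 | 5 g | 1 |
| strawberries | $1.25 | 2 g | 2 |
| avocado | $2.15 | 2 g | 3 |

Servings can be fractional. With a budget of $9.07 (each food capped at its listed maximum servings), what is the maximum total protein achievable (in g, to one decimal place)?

14.7 g

Protein per dollar: sunflower seeds 12.5, strawberries 1.6, avocado 0.9302.
Take 1 serving of sunflower seeds: spends $0.40, +5.0 g protein (running total 5.0 g).
Take 2 servings of strawberries: spends $2.50, +4.0 g protein (running total 9.0 g).
Take 2.87 servings of avocado: spends $6.17, +5.7 g protein (running total 14.7 g).
Greedy by best ratio exhausts the cost allowance optimally: 14.7 g.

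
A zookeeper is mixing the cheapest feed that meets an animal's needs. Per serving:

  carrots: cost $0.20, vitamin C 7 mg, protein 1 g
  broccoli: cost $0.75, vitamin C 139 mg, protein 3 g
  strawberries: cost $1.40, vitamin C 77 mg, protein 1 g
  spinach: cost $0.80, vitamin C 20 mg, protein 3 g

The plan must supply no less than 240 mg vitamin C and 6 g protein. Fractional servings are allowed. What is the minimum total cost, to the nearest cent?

This is a tiny linear program; its minimum lies at a vertex of the feasible set. List the vertices and price them.
carrots only: max(240/7, 6/1) = 34.29 servings → $6.86.
broccoli only: max(240/139, 6/3) = 2 servings → $1.50.
strawberries only: max(240/77, 6/1) = 6 servings → $8.40.
spinach only: max(240/20, 6/3) = 12 servings → $9.60.
carrots + broccoli with both tight: 0.9661 servings and 1.678 servings → $1.45.
carrots + strawberries with both tight: 3.171 servings and 2.829 servings → $4.59.
carrots + spinach with both targets exact would need a negative amount; discard.
broccoli + strawberries with both targets exact would need a negative amount; discard.
broccoli + spinach with both tight: 1.681 servings and 0.3193 servings → $1.52.
strawberries + spinach with both tight: 2.844 servings and 1.052 servings → $4.82.
So the least-cost plan costs $1.45.

$1.45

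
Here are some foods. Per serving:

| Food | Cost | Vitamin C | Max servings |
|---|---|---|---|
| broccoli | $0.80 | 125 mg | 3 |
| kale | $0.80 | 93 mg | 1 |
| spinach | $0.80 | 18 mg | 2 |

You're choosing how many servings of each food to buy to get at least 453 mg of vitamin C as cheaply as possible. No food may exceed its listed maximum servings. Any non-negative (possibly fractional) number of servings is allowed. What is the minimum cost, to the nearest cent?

Cost per mg of vitamin C: broccoli $0.0064, kale $0.0086, spinach $0.0444.
Take 3 servings of broccoli: +375.0 mg vitamin C for $2.40 (total $2.40, still need 78.0 mg).
Take 0.8387 servings of kale: +78.0 mg vitamin C for $0.67 (total $3.07, still need 0.0 mg).
Filling from the cheapest source first is optimal under one linear minimum: $3.07.

$3.07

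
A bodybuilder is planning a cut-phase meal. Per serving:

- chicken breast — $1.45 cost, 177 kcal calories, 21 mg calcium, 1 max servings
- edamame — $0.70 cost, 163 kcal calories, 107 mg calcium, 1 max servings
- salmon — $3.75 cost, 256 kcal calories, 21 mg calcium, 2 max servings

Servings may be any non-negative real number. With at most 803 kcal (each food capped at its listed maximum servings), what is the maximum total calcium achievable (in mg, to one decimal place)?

Calcium per kcal: edamame 0.6564, chicken breast 0.1186, salmon 0.08203.
Take 1 serving of edamame: uses 163 kcal, +107.0 mg calcium (running total 107.0 mg).
Take 1 serving of chicken breast: uses 177 kcal, +21.0 mg calcium (running total 128.0 mg).
Take 1.809 servings of salmon: uses 463 kcal, +38.0 mg calcium (running total 166.0 mg).
Greedy by best ratio exhausts the calories allowance optimally: 166.0 mg.

166.0 mg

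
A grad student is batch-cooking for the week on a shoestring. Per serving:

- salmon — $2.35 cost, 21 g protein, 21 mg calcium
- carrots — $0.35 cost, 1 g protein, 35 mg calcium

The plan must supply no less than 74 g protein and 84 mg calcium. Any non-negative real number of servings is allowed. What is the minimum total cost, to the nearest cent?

$8.35

With two linear requirements the optimum uses one or two foods; enumerate the corners.
salmon only: max(74/21, 84/21) = 4 servings → $9.40.
carrots only: max(74/1, 84/35) = 74 servings → $25.90.
salmon + carrots with both tight: 3.51 servings and 0.2941 servings → $8.35.
Cheapest feasible corner: $8.35.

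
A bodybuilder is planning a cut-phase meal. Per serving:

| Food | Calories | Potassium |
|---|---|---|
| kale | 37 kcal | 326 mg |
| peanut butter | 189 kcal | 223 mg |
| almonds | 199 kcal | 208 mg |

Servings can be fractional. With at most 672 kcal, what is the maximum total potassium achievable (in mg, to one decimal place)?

5920.9 mg

Potassium per kcal: kale 8.811, peanut butter 1.18, almonds 1.045.
With no serving limits, spend the whole calories allowance on kale: 672 kcal / 37 kcal × 326 mg = 5920.9 mg.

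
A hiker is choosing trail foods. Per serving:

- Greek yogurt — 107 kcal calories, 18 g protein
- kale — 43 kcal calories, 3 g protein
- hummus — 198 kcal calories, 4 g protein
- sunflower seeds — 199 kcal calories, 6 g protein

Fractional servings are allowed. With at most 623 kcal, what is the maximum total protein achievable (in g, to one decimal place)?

Protein per kcal: Greek yogurt 0.1682, kale 0.06977, sunflower seeds 0.03015, hummus 0.0202.
With no serving limits, spend the whole calories allowance on Greek yogurt: 623 kcal / 107 kcal × 18 g = 104.8 g.

104.8 g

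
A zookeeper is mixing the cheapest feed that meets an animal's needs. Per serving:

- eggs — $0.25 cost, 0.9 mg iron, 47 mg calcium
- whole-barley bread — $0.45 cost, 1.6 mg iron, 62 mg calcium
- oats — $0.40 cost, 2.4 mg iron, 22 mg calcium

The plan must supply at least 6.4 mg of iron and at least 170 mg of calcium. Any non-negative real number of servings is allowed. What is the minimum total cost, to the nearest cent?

$1.35

eggs only: max(6.4/0.9, 170/47) = 7.111 servings → $1.78.
whole-barley bread only: max(6.4/1.6, 170/62) = 4 servings → $1.80.
oats only: max(6.4/2.4, 170/22) = 7.727 servings → $3.09.
eggs + whole-barley bread: intersection lies outside the first quadrant.
eggs + oats with both tight: 2.873 servings and 1.589 servings → $1.35.
whole-barley bread + oats with both tight: 2.352 servings and 1.099 servings → $1.50.
So the least-cost plan costs $1.35.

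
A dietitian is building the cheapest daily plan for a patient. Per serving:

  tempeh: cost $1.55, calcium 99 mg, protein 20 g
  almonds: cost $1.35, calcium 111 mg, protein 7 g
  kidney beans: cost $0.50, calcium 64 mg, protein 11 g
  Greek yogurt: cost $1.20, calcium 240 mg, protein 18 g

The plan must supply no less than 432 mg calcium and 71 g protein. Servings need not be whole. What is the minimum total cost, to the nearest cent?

$3.28

A basic optimal solution has at most two foods positive. Try each food alone and each pair with both targets met exactly.
tempeh only: max(432/99, 71/20) = 4.364 servings → $6.76.
almonds only: max(432/111, 71/7) = 10.14 servings → $13.69.
kidney beans only: max(432/64, 71/11) = 6.75 servings → $3.38.
Greek yogurt only: max(432/240, 71/18) = 3.944 servings → $4.73.
tempeh + almonds with both tight: 3.181 servings and 1.055 servings → $6.35.
tempeh + kidney beans: the both-tight solution has a negative serving — not a feasible corner.
tempeh + Greek yogurt with both tight: 3.07 servings and 0.5338 servings → $5.40.
almonds + kidney beans with both tight: 0.2691 servings and 6.283 servings → $3.50.
almonds + Greek yogurt: intersection lies outside the first quadrant.
kidney beans + Greek yogurt with both tight: 6.226 servings and 0.1398 servings → $3.28.
So the least-cost plan costs $3.28.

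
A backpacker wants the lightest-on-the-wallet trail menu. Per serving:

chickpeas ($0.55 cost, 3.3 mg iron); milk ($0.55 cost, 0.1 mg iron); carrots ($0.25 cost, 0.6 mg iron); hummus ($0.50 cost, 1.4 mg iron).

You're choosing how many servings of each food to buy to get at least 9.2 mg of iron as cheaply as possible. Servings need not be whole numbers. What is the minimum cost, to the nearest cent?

$1.53

Cost per mg of iron: chickpeas $0.1667, hummus $0.3571, carrots $0.4167, milk $5.5000.
With no serving limits, use only chickpeas: 9.2 mg / 3.3 mg = 2.788 servings × $0.55 = $1.53.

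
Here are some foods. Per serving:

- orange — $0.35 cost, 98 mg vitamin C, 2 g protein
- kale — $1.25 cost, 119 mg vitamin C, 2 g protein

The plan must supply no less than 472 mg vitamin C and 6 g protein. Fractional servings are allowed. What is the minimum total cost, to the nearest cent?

At the optimum either one food covers both requirements or two foods hit both targets exactly; no other combination can be cheaper.
orange only: max(472/98, 6/2) = 4.816 servings → $1.69.
kale only: max(472/119, 6/2) = 3.966 servings → $4.96.
orange + kale: the both-tight solution has a negative serving — not a feasible corner.
Cheapest feasible corner: $1.69.

$1.69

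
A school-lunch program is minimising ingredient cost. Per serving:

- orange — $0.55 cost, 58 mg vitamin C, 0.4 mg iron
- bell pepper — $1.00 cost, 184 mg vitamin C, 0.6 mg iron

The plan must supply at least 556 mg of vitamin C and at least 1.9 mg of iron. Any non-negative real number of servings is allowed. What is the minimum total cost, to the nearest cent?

$3.12

At the optimum either one food covers both requirements or two foods hit both targets exactly; no other combination can be cheaper.
orange only: max(556/58, 1.9/0.4) = 9.586 servings → $5.27.
bell pepper only: max(556/184, 1.9/0.6) = 3.167 servings → $3.17.
orange + bell pepper with both tight: 0.4124 servings and 2.892 servings → $3.12.
So the least-cost plan costs $3.12.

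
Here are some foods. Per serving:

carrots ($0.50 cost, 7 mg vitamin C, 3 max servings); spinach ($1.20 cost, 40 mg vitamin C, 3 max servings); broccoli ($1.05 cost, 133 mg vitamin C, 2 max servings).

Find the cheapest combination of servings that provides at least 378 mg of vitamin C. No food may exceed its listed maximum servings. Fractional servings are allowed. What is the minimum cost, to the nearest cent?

Cost per mg of vitamin C: broccoli $0.0079, spinach $0.0300, carrots $0.0714.
Take 2 servings of broccoli: +266.0 mg vitamin C for $2.10 (total $2.10, still need 112.0 mg).
Take 2.8 servings of spinach: +112.0 mg vitamin C for $3.36 (total $5.46, still need 0.0 mg).
Greedy by cheapest-per-mg is optimal for a single linear constraint, so the minimum cost is $5.46.

$5.46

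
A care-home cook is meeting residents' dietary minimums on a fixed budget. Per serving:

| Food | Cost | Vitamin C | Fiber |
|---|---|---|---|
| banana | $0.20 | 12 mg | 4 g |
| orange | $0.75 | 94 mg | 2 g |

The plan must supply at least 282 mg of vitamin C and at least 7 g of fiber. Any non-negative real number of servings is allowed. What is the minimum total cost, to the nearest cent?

$2.28

With two linear requirements the optimum uses one or two foods; enumerate the corners.
banana only: max(282/12, 7/4) = 23.5 servings → $4.70.
orange only: max(282/94, 7/2) = 3.5 servings → $2.62.
banana + orange with both tight: 0.267 servings and 2.966 servings → $2.28.
Cheapest feasible corner: $2.28.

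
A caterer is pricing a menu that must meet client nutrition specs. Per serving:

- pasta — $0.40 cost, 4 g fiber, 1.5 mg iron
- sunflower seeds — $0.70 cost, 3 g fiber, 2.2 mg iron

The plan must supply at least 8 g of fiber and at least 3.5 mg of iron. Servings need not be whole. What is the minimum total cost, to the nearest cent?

$0.93

With two linear requirements the optimum uses one or two foods; enumerate the corners.
pasta only: max(8/4, 3.5/1.5) = 2.333 servings → $0.93.
sunflower seeds only: max(8/3, 3.5/2.2) = 2.667 servings → $1.87.
pasta + sunflower seeds with both tight: 1.651 servings and 0.4651 servings → $0.99.
Cheapest feasible corner: $0.93.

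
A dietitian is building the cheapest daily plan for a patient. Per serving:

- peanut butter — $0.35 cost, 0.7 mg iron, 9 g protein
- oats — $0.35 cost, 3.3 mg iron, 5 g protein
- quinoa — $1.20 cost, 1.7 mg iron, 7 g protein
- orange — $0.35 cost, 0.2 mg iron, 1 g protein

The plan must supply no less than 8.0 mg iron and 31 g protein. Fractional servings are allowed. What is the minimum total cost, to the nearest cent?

The cheapest plan sits at a corner of the feasible region — with two constraints it uses at most two foods.
peanut butter only: max(8.0/0.7, 31/9) = 11.43 servings → $4.00.
oats only: max(8.0/3.3, 31/5) = 6.2 servings → $2.17.
quinoa only: max(8.0/1.7, 31/7) = 4.706 servings → $5.65.
orange only: max(8.0/0.2, 31/1) = 40 servings → $14.00.
peanut butter + oats with both tight: 2.378 servings and 1.92 servings → $1.50.
peanut butter + quinoa: the both-tight solution has a negative serving — not a feasible corner.
peanut butter + orange with both targets exact would need a negative amount; discard.
oats + quinoa with both tight: 0.226 servings and 4.267 servings → $5.20.
oats + orange with both tight: 0.7826 servings and 27.09 servings → $9.75.
quinoa + orange with both targets exact would need a negative amount; discard.
So the least-cost plan costs $1.50.

$1.50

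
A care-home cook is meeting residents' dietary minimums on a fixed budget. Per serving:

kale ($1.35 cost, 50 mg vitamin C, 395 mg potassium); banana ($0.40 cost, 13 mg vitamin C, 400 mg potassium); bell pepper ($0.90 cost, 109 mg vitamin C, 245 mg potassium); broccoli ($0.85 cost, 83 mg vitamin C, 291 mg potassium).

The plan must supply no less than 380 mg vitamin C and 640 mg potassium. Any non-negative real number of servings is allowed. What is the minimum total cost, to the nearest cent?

$3.14

Compare the cost at each extreme point of the feasible region.
kale only: max(380/50, 640/395) = 7.6 servings → $10.26.
banana only: max(380/13, 640/400) = 29.23 servings → $11.69.
bell pepper only: max(380/109, 640/245) = 3.486 servings → $3.14.
broccoli only: max(380/83, 640/291) = 4.578 servings → $3.89.
kale + banana: the both-tight solution has a negative serving — not a feasible corner.
kale + bell pepper with both targets exact would need a negative amount; discard.
kale + broccoli with both targets exact would need a negative amount; discard.
banana + bell pepper: the both-tight solution has a negative serving — not a feasible corner.
banana + broccoli: the both-tight solution has a negative serving — not a feasible corner.
bell pepper + broccoli with both targets exact would need a negative amount; discard.
The minimum over all feasible corners is $3.14.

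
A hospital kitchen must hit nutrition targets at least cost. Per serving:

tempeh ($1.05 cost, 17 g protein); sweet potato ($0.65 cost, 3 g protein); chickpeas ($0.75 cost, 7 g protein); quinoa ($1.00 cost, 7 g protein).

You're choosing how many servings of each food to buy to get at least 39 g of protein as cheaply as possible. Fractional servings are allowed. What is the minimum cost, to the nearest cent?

$2.41

Cost per g of protein: tempeh $0.0618, chickpeas $0.1071, quinoa $0.1429, sweet potato $0.2167.
With no serving limits, use only tempeh: 39 g / 17 g = 2.294 servings × $1.05 = $2.41.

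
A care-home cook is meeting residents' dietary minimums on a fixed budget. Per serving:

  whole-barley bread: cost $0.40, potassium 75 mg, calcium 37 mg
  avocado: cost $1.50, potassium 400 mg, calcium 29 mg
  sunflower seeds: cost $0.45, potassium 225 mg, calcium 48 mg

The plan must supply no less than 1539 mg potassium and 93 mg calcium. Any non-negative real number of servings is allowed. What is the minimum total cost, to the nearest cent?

Check every corner: each single food scaled to meet both minima, and each pair solved so both constraints bind.
whole-barley bread only: max(1539/75, 93/37) = 20.52 servings → $8.21.
avocado only: max(1539/400, 93/29) = 3.848 servings → $5.77.
sunflower seeds only: max(1539/225, 93/48) = 6.84 servings → $3.08.
whole-barley bread + avocado: the both-tight solution has a negative serving — not a feasible corner.
whole-barley bread + sunflower seeds: intersection lies outside the first quadrant.
avocado + sunflower seeds: the both-tight solution has a negative serving — not a feasible corner.
The minimum over all feasible corners is $3.08.

$3.08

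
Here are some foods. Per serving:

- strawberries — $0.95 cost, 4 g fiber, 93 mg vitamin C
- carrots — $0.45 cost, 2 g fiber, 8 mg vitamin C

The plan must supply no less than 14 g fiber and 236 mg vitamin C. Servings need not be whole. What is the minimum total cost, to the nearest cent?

$3.27

Compare the cost at each extreme point of the feasible region.
strawberries only: max(14/4, 236/93) = 3.5 servings → $3.33.
carrots only: max(14/2, 236/8) = 29.5 servings → $13.28.
strawberries + carrots with both tight: 2.338 servings and 2.325 servings → $3.27.
Cheapest feasible corner: $3.27.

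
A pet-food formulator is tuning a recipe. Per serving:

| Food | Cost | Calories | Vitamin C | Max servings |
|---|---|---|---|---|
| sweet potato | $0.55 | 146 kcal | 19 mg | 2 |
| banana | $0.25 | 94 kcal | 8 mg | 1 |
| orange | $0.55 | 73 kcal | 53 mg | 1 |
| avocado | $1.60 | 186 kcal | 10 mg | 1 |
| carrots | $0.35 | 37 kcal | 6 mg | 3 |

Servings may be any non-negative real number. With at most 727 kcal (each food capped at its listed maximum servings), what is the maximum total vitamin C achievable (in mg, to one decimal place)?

Vitamin C per kcal: orange 0.726, carrots 0.1622, sweet potato 0.1301, banana 0.08511, avocado 0.05376.
Take 1 serving of orange: uses 73 kcal, +53.0 mg vitamin C (running total 53.0 mg).
Take 3 servings of carrots: uses 111 kcal, +18.0 mg vitamin C (running total 71.0 mg).
Take 2 servings of sweet potato: uses 292 kcal, +38.0 mg vitamin C (running total 109.0 mg).
Take 1 serving of banana: uses 94 kcal, +8.0 mg vitamin C (running total 117.0 mg).
Take 0.8441 servings of avocado: uses 157 kcal, +8.4 mg vitamin C (running total 125.4 mg).
Filling greedily by vitamin C-per-kcal is optimal for one linear limit, giving 125.4 mg.

125.4 mg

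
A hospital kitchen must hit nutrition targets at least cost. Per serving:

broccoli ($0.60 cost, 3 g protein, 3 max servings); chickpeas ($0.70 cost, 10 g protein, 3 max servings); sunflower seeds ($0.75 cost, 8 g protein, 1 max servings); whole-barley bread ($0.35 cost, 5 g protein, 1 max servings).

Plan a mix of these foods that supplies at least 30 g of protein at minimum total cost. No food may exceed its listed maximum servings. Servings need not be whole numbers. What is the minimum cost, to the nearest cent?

$2.10

Cost per g of protein: chickpeas $0.0700, whole-barley bread $0.0700, sunflower seeds $0.0938, broccoli $0.2000.
Take 3 servings of chickpeas: +30.0 g protein for $2.10 (total $2.10, still need 0.0 g).
Greedy by cheapest-per-g is optimal for a single linear constraint, so the minimum cost is $2.10.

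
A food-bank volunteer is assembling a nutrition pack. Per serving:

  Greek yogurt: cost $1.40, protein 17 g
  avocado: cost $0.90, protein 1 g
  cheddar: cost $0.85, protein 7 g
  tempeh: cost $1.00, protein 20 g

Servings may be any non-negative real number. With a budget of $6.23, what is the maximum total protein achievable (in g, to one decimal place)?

Protein per dollar: tempeh 20, Greek yogurt 12.14, cheddar 8.235, avocado 1.111.
With no serving limits, spend the whole cost allowance on tempeh: $6.23 / $1.00 × 20 g = 124.6 g.

124.6 g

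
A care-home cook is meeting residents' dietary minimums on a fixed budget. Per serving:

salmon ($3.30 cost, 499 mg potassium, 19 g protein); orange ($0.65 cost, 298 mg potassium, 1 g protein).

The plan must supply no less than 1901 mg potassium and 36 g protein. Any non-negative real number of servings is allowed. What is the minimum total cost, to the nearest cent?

$7.93

Minimising a linear cost over {potassium ≥ 1901, protein ≥ 36, servings ≥ 0} — the optimum is at a vertex, using one or two foods.
salmon only: max(1901/499, 36/19) = 3.81 servings → $12.57.
orange only: max(1901/298, 36/1) = 36 servings → $23.40.
salmon + orange with both tight: 1.71 servings and 3.516 servings → $7.93.
So the least-cost plan costs $7.93.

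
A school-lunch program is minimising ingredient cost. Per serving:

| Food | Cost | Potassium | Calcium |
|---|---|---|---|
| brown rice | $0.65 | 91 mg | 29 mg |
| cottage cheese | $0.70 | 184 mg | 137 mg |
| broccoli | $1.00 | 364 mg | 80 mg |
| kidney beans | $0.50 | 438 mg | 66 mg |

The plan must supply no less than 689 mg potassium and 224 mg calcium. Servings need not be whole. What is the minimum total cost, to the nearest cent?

The cheapest plan sits at a corner of the feasible region — with two constraints it uses at most two foods.
brown rice only: max(689/91, 224/29) = 7.724 servings → $5.02.
cottage cheese only: max(689/184, 224/137) = 3.745 servings → $2.62.
broccoli only: max(689/364, 224/80) = 2.8 servings → $2.80.
kidney beans only: max(689/438, 224/66) = 3.394 servings → $1.70.
brown rice + cottage cheese with both tight: 7.457 servings and 0.05651 servings → $4.89.
brown rice + broccoli with both targets exact would need a negative amount; discard.
brown rice + kidney beans with both targets exact would need a negative amount; discard.
cottage cheese + broccoli with both tight: 0.7516 servings and 1.513 servings → $2.04.
cottage cheese + kidney beans with both tight: 1.1 servings and 1.111 servings → $1.33.
broccoli + kidney beans: the both-tight solution has a negative serving — not a feasible corner.
So the least-cost plan costs $1.33.

$1.33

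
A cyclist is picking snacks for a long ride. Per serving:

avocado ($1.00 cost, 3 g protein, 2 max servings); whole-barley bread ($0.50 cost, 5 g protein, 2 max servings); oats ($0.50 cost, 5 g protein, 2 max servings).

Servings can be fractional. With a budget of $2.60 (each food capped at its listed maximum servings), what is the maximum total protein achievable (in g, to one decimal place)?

Protein per dollar: whole-barley bread 10, oats 10, avocado 3.
Take 2 servings of whole-barley bread: spends $1.00, +10.0 g protein (running total 10.0 g).
Take 2 servings of oats: spends $1.00, +10.0 g protein (running total 20.0 g).
Take 0.6 servings of avocado: spends $0.60, +1.8 g protein (running total 21.8 g).
Filling greedily by protein-per-dollar is optimal for one linear limit, giving 21.8 g.

21.8 g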